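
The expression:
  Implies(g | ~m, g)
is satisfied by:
  {m: True, g: True}
  {m: True, g: False}
  {g: True, m: False}


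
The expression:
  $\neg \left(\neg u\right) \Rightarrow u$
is always true.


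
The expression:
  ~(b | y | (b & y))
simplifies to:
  ~b & ~y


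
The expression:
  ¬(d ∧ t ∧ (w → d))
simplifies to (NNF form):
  ¬d ∨ ¬t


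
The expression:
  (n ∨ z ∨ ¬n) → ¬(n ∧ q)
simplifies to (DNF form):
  ¬n ∨ ¬q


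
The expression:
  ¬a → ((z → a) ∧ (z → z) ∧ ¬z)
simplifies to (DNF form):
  a ∨ ¬z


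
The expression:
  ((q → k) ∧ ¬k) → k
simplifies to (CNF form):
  k ∨ q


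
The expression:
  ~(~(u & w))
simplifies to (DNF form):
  u & w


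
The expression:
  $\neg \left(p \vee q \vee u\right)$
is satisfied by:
  {q: False, u: False, p: False}


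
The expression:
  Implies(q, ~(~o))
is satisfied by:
  {o: True, q: False}
  {q: False, o: False}
  {q: True, o: True}


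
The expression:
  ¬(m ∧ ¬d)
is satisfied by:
  {d: True, m: False}
  {m: False, d: False}
  {m: True, d: True}


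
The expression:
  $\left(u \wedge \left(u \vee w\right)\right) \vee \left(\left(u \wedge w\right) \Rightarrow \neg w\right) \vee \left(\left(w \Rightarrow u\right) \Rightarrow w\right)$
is always true.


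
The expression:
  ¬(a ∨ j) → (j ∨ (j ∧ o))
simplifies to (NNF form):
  a ∨ j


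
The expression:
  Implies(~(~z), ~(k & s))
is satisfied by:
  {s: False, k: False, z: False}
  {z: True, s: False, k: False}
  {k: True, s: False, z: False}
  {z: True, k: True, s: False}
  {s: True, z: False, k: False}
  {z: True, s: True, k: False}
  {k: True, s: True, z: False}


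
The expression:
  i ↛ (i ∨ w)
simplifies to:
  False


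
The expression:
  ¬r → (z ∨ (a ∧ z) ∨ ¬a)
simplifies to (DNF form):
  r ∨ z ∨ ¬a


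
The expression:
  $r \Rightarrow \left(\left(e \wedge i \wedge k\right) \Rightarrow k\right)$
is always true.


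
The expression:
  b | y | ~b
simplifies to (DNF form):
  True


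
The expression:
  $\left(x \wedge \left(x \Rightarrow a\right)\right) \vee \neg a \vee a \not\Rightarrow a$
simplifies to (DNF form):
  $x \vee \neg a$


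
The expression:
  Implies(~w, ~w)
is always true.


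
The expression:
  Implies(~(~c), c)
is always true.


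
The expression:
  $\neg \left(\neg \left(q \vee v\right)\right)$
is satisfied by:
  {q: True, v: True}
  {q: True, v: False}
  {v: True, q: False}


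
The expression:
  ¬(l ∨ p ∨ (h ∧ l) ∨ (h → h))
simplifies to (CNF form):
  False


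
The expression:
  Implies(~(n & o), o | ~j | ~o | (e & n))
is always true.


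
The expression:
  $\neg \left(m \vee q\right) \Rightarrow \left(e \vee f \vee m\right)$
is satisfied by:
  {q: True, m: True, e: True, f: True}
  {q: True, m: True, e: True, f: False}
  {q: True, m: True, f: True, e: False}
  {q: True, m: True, f: False, e: False}
  {q: True, e: True, f: True, m: False}
  {q: True, e: True, f: False, m: False}
  {q: True, e: False, f: True, m: False}
  {q: True, e: False, f: False, m: False}
  {m: True, e: True, f: True, q: False}
  {m: True, e: True, f: False, q: False}
  {m: True, f: True, e: False, q: False}
  {m: True, f: False, e: False, q: False}
  {e: True, f: True, m: False, q: False}
  {e: True, m: False, f: False, q: False}
  {f: True, m: False, e: False, q: False}


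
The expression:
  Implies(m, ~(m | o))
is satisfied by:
  {m: False}


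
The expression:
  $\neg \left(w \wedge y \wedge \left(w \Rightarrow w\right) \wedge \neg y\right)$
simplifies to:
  $\text{True}$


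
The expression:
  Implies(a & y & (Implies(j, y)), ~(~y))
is always true.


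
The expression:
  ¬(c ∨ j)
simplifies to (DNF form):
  ¬c ∧ ¬j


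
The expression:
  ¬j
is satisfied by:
  {j: False}


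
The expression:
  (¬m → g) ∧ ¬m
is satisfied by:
  {g: True, m: False}


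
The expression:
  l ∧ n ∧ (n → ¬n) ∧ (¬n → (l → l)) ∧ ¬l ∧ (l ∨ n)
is never true.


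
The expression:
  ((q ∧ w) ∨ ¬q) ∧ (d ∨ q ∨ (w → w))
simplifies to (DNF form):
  w ∨ ¬q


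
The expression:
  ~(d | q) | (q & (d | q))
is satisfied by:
  {q: True, d: False}
  {d: False, q: False}
  {d: True, q: True}


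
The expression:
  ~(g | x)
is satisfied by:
  {x: False, g: False}


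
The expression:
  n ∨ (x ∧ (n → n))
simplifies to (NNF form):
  n ∨ x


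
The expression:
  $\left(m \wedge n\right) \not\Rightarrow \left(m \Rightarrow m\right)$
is never true.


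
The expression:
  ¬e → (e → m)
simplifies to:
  True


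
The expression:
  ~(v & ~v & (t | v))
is always true.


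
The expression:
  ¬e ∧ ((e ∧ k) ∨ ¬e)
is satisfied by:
  {e: False}


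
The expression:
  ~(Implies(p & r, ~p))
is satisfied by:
  {r: True, p: True}


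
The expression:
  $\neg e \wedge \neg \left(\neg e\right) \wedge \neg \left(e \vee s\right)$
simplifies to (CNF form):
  $\text{False}$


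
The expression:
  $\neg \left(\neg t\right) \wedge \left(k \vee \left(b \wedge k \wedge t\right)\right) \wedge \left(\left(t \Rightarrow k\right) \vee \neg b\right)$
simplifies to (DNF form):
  $k \wedge t$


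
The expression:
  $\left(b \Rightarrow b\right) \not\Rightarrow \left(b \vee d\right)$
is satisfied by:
  {d: False, b: False}


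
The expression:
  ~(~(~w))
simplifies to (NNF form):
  ~w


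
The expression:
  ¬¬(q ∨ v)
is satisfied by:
  {q: True, v: True}
  {q: True, v: False}
  {v: True, q: False}


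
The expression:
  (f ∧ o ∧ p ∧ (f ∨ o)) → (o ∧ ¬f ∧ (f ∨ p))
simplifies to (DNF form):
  ¬f ∨ ¬o ∨ ¬p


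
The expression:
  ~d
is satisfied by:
  {d: False}


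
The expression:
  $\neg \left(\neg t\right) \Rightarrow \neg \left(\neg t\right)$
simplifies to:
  $\text{True}$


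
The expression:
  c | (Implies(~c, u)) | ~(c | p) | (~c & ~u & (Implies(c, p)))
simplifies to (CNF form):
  True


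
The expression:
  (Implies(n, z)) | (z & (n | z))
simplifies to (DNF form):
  z | ~n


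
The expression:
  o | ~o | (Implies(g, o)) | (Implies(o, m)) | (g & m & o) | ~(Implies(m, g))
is always true.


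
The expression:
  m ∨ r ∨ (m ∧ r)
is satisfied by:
  {r: True, m: True}
  {r: True, m: False}
  {m: True, r: False}


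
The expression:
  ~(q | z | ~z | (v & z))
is never true.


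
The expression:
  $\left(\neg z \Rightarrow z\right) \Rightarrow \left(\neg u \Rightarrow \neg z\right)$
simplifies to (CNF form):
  $u \vee \neg z$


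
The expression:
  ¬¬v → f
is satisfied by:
  {f: True, v: False}
  {v: False, f: False}
  {v: True, f: True}


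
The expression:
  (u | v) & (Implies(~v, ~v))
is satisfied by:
  {v: True, u: True}
  {v: True, u: False}
  {u: True, v: False}


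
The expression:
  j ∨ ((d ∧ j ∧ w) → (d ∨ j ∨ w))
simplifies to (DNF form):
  True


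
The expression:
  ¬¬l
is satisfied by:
  {l: True}


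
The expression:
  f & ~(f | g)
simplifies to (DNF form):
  False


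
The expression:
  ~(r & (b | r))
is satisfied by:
  {r: False}


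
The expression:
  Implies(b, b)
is always true.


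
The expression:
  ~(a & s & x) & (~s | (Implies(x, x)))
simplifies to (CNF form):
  ~a | ~s | ~x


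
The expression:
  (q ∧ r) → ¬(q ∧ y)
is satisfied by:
  {q: False, y: False, r: False}
  {r: True, q: False, y: False}
  {y: True, q: False, r: False}
  {r: True, y: True, q: False}
  {q: True, r: False, y: False}
  {r: True, q: True, y: False}
  {y: True, q: True, r: False}


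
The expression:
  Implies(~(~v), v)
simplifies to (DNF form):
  True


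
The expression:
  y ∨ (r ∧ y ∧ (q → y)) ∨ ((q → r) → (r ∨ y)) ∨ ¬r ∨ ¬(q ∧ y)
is always true.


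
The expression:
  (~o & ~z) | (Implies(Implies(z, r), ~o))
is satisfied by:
  {z: True, r: False, o: False}
  {r: False, o: False, z: False}
  {z: True, r: True, o: False}
  {r: True, z: False, o: False}
  {o: True, z: True, r: False}


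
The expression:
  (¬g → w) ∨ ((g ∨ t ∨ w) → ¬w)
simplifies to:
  True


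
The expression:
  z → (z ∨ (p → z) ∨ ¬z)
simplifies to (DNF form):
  True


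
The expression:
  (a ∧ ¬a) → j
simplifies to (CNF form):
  True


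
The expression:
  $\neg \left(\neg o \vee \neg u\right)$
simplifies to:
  $o \wedge u$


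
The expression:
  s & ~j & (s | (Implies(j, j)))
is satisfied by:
  {s: True, j: False}


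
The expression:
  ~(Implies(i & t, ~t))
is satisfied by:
  {t: True, i: True}


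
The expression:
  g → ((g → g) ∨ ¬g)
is always true.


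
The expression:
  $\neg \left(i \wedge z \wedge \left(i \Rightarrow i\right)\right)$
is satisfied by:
  {z: False, i: False}
  {i: True, z: False}
  {z: True, i: False}


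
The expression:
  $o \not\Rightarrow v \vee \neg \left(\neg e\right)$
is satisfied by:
  {e: True, o: True, v: False}
  {e: True, o: False, v: False}
  {e: True, v: True, o: True}
  {e: True, v: True, o: False}
  {o: True, v: False, e: False}


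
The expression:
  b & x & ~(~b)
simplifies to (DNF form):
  b & x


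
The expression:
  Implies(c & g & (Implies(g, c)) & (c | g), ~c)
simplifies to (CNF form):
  ~c | ~g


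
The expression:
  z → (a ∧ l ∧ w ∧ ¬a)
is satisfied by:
  {z: False}


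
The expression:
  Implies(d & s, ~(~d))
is always true.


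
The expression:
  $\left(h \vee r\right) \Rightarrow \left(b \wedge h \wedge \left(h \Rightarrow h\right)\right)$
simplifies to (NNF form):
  $\left(b \wedge h\right) \vee \left(\neg h \wedge \neg r\right)$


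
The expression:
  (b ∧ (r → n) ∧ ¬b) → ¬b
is always true.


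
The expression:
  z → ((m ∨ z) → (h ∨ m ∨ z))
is always true.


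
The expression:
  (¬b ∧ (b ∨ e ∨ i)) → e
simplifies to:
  b ∨ e ∨ ¬i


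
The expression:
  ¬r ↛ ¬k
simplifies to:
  k ∧ ¬r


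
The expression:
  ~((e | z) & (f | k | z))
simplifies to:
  ~z & (~e | ~f) & (~e | ~k)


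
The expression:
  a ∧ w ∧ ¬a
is never true.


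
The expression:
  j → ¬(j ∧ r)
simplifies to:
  ¬j ∨ ¬r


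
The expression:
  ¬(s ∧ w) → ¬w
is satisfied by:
  {s: True, w: False}
  {w: False, s: False}
  {w: True, s: True}


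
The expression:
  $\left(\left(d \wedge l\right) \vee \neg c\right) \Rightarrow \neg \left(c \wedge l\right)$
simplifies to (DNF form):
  $\neg c \vee \neg d \vee \neg l$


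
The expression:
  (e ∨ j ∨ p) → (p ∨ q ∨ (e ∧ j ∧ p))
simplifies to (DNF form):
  p ∨ q ∨ (¬e ∧ ¬j)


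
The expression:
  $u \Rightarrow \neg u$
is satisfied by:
  {u: False}


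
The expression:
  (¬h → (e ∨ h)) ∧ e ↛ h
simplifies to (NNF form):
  e ∧ ¬h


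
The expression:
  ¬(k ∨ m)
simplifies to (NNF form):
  ¬k ∧ ¬m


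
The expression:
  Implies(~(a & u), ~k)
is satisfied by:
  {a: True, u: True, k: False}
  {a: True, u: False, k: False}
  {u: True, a: False, k: False}
  {a: False, u: False, k: False}
  {a: True, k: True, u: True}


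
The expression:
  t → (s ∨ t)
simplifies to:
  True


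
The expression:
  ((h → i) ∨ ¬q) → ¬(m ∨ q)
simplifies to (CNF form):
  (h ∨ ¬q) ∧ (q ∨ ¬m) ∧ (¬i ∨ ¬q)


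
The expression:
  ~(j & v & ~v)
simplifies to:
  True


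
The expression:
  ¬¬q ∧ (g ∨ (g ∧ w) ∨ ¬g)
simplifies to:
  q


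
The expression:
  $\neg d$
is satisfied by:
  {d: False}


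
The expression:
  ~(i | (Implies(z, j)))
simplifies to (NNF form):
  z & ~i & ~j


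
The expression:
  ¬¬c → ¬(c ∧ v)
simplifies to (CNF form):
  ¬c ∨ ¬v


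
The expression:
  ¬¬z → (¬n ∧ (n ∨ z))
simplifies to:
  ¬n ∨ ¬z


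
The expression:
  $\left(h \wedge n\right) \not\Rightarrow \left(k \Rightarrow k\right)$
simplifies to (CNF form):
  $\text{False}$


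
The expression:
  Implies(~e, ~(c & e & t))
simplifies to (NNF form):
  True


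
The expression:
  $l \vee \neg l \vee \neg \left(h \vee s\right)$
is always true.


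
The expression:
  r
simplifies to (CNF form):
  r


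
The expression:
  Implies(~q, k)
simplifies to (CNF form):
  k | q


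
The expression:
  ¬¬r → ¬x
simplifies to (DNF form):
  ¬r ∨ ¬x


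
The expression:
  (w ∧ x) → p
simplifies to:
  p ∨ ¬w ∨ ¬x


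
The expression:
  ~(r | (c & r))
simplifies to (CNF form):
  ~r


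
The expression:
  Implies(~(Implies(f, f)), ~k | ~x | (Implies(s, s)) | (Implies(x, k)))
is always true.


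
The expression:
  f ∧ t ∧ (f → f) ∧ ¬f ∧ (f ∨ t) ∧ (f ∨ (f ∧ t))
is never true.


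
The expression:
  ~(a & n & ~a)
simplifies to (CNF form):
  True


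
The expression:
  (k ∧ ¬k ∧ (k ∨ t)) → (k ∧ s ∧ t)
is always true.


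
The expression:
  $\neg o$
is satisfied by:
  {o: False}


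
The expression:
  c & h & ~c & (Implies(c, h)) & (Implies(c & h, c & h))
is never true.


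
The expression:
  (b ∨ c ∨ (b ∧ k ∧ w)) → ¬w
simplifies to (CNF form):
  (¬b ∨ ¬w) ∧ (¬c ∨ ¬w)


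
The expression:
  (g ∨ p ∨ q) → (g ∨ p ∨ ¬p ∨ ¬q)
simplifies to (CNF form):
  True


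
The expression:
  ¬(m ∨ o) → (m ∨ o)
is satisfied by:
  {o: True, m: True}
  {o: True, m: False}
  {m: True, o: False}


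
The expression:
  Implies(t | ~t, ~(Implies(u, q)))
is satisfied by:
  {u: True, q: False}


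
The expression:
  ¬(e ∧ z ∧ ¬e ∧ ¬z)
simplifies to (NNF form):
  True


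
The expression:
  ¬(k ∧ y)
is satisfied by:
  {k: False, y: False}
  {y: True, k: False}
  {k: True, y: False}


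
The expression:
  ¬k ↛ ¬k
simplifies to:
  False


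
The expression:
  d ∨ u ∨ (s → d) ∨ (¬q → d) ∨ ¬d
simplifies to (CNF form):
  True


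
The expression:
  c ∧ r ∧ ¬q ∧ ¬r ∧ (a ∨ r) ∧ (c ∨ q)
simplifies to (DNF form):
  False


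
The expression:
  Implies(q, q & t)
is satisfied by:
  {t: True, q: False}
  {q: False, t: False}
  {q: True, t: True}


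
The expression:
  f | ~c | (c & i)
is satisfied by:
  {i: True, f: True, c: False}
  {i: True, f: False, c: False}
  {f: True, i: False, c: False}
  {i: False, f: False, c: False}
  {i: True, c: True, f: True}
  {i: True, c: True, f: False}
  {c: True, f: True, i: False}


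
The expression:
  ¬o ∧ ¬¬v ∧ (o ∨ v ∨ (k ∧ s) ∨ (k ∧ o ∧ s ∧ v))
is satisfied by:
  {v: True, o: False}


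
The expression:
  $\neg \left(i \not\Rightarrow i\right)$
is always true.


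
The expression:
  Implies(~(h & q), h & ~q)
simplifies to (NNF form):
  h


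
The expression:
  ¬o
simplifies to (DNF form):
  ¬o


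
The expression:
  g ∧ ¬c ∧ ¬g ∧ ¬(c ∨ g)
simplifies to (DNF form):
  False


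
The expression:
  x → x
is always true.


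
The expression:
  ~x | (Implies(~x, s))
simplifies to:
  True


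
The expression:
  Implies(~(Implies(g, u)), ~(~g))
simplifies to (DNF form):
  True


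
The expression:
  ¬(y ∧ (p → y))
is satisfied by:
  {y: False}


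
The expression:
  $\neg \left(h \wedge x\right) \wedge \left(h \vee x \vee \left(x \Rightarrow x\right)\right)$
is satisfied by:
  {h: False, x: False}
  {x: True, h: False}
  {h: True, x: False}


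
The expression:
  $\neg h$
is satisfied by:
  {h: False}


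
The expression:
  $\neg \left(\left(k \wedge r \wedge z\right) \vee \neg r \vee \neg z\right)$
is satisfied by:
  {r: True, z: True, k: False}


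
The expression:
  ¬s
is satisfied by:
  {s: False}


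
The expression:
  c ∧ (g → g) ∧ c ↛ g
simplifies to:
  c ∧ ¬g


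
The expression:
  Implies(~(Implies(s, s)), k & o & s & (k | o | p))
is always true.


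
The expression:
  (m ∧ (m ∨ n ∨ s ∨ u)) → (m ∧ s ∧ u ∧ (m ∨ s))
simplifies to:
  (s ∧ u) ∨ ¬m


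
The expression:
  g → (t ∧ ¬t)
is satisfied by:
  {g: False}


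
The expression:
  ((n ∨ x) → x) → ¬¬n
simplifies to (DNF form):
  n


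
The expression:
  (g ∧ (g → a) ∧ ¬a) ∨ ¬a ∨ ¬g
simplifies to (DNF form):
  ¬a ∨ ¬g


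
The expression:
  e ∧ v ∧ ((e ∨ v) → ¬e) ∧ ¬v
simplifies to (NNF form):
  False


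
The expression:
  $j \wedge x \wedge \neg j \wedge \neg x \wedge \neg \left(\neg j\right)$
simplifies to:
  $\text{False}$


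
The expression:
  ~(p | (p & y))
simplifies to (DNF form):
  ~p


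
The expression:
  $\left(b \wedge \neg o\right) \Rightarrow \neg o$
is always true.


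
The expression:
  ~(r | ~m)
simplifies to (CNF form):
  m & ~r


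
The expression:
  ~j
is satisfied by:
  {j: False}


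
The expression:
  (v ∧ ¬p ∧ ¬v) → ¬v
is always true.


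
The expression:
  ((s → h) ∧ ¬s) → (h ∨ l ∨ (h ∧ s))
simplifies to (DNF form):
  h ∨ l ∨ s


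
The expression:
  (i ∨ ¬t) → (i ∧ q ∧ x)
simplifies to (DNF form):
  (i ∧ ¬i) ∨ (t ∧ ¬i) ∨ (i ∧ q ∧ x) ∨ (i ∧ q ∧ ¬i) ∨ (i ∧ x ∧ ¬i) ∨ (q ∧ t ∧ x) ∨ (q ∧ t ∧ ¬i) ∨ (t ∧ x ∧ ¬i)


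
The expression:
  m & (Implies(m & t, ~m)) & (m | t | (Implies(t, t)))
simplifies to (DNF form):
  m & ~t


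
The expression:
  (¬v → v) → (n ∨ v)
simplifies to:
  True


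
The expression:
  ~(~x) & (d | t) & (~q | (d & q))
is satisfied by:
  {d: True, t: True, x: True, q: False}
  {d: True, x: True, q: False, t: False}
  {d: True, t: True, x: True, q: True}
  {d: True, x: True, q: True, t: False}
  {x: True, t: True, q: False, d: False}


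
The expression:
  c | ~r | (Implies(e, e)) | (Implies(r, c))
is always true.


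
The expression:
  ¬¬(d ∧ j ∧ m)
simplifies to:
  d ∧ j ∧ m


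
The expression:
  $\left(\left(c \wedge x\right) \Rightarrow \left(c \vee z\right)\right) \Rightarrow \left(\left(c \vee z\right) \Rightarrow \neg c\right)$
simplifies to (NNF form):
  $\neg c$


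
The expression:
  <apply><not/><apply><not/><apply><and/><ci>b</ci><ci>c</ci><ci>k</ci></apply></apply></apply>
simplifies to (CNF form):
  <apply><and/><ci>b</ci><ci>c</ci><ci>k</ci></apply>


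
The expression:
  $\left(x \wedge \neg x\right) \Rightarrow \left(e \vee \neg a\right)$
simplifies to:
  $\text{True}$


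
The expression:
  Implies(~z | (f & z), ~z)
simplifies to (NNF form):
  ~f | ~z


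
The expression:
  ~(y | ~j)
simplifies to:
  j & ~y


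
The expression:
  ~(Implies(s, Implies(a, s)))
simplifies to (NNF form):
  False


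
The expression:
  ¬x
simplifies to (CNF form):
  ¬x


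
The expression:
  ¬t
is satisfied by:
  {t: False}


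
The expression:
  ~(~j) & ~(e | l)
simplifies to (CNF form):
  j & ~e & ~l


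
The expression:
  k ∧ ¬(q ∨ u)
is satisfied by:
  {k: True, q: False, u: False}


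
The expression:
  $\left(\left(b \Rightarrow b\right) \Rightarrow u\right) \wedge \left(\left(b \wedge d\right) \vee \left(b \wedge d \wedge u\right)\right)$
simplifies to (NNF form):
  $b \wedge d \wedge u$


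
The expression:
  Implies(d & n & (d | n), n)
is always true.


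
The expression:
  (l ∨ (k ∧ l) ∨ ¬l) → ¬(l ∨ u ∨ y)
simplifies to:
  ¬l ∧ ¬u ∧ ¬y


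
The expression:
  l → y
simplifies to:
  y ∨ ¬l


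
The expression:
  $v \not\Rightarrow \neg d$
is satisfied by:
  {d: True, v: True}


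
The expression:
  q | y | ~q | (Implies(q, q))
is always true.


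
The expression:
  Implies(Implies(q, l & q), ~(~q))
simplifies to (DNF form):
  q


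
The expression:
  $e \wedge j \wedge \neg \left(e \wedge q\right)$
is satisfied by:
  {j: True, e: True, q: False}


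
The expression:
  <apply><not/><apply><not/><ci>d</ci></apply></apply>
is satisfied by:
  {d: True}


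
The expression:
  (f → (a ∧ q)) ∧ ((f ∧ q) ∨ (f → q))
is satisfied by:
  {a: True, q: True, f: False}
  {a: True, q: False, f: False}
  {q: True, a: False, f: False}
  {a: False, q: False, f: False}
  {f: True, a: True, q: True}


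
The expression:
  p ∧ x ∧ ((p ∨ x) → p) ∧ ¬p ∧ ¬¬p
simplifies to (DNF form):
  False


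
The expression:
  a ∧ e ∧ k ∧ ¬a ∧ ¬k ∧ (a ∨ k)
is never true.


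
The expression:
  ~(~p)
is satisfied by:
  {p: True}


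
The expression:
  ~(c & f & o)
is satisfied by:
  {c: False, o: False, f: False}
  {f: True, c: False, o: False}
  {o: True, c: False, f: False}
  {f: True, o: True, c: False}
  {c: True, f: False, o: False}
  {f: True, c: True, o: False}
  {o: True, c: True, f: False}


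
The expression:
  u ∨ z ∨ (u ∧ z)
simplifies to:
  u ∨ z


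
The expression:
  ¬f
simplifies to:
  ¬f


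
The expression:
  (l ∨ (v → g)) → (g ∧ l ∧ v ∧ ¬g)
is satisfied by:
  {v: True, g: False, l: False}


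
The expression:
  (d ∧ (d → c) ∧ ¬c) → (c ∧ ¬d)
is always true.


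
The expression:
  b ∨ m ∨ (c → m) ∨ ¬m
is always true.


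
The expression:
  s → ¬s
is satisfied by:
  {s: False}


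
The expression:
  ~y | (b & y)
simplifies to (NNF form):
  b | ~y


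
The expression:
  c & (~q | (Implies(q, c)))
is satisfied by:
  {c: True}


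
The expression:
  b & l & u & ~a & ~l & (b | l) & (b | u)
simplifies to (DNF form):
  False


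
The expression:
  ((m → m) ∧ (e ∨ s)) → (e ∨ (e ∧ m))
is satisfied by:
  {e: True, s: False}
  {s: False, e: False}
  {s: True, e: True}


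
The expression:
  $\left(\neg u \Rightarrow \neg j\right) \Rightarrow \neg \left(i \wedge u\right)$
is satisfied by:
  {u: False, i: False}
  {i: True, u: False}
  {u: True, i: False}


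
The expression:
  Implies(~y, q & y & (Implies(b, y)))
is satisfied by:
  {y: True}


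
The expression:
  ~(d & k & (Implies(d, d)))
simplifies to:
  ~d | ~k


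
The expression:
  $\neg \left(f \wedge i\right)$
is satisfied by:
  {i: False, f: False}
  {f: True, i: False}
  {i: True, f: False}


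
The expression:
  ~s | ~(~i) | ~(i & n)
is always true.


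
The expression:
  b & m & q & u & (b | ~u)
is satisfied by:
  {m: True, u: True, b: True, q: True}


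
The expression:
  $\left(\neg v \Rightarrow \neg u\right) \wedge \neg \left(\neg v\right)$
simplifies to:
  $v$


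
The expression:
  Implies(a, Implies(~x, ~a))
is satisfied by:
  {x: True, a: False}
  {a: False, x: False}
  {a: True, x: True}


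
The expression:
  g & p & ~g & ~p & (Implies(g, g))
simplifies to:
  False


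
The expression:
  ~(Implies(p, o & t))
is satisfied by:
  {p: True, o: False, t: False}
  {p: True, t: True, o: False}
  {p: True, o: True, t: False}


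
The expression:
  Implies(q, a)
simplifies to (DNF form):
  a | ~q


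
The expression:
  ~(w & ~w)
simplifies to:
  True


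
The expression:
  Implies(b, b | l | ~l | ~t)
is always true.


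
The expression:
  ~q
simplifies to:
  ~q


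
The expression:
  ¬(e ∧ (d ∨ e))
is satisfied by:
  {e: False}


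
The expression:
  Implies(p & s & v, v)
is always true.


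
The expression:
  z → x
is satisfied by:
  {x: True, z: False}
  {z: False, x: False}
  {z: True, x: True}


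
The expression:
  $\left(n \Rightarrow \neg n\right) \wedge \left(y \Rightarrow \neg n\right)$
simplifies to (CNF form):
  $\neg n$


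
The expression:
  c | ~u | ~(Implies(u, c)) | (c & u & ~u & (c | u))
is always true.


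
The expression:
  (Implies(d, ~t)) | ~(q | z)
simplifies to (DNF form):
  ~d | ~t | (~q & ~z)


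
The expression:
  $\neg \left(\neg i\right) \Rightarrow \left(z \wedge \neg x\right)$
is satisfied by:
  {z: True, x: False, i: False}
  {x: False, i: False, z: False}
  {z: True, x: True, i: False}
  {x: True, z: False, i: False}
  {i: True, z: True, x: False}


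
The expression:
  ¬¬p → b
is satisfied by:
  {b: True, p: False}
  {p: False, b: False}
  {p: True, b: True}


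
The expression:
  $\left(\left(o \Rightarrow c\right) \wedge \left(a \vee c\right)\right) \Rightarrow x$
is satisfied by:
  {x: True, o: True, a: False, c: False}
  {x: True, a: False, o: False, c: False}
  {x: True, o: True, a: True, c: False}
  {x: True, a: True, o: False, c: False}
  {x: True, c: True, o: True, a: False}
  {x: True, c: True, a: False, o: False}
  {x: True, c: True, o: True, a: True}
  {x: True, c: True, a: True, o: False}
  {o: True, c: False, a: False, x: False}
  {c: False, a: False, o: False, x: False}
  {o: True, a: True, c: False, x: False}


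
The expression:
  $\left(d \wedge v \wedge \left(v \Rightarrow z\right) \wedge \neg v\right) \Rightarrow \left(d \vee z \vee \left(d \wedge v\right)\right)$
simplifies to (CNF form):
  $\text{True}$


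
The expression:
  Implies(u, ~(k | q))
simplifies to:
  ~u | (~k & ~q)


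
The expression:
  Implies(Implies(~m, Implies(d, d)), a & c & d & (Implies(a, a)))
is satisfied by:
  {a: True, c: True, d: True}


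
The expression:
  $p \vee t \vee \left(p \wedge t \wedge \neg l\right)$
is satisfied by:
  {t: True, p: True}
  {t: True, p: False}
  {p: True, t: False}


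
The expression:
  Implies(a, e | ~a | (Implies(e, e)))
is always true.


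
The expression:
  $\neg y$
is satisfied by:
  {y: False}


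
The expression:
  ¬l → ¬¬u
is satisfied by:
  {l: True, u: True}
  {l: True, u: False}
  {u: True, l: False}


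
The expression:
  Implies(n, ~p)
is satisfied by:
  {p: False, n: False}
  {n: True, p: False}
  {p: True, n: False}


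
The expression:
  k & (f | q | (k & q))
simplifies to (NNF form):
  k & (f | q)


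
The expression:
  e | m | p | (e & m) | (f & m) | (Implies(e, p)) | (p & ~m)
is always true.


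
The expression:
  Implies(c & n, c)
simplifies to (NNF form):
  True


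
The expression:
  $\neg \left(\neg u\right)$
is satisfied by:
  {u: True}


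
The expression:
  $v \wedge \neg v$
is never true.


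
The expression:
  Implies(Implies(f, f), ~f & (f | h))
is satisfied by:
  {h: True, f: False}


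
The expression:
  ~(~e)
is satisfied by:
  {e: True}


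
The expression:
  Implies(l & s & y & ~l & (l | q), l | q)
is always true.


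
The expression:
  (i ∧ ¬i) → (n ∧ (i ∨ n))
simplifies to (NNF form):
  True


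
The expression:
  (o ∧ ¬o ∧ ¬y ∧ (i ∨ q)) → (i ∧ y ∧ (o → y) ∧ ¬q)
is always true.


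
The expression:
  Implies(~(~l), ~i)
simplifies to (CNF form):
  ~i | ~l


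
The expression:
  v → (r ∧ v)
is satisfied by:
  {r: True, v: False}
  {v: False, r: False}
  {v: True, r: True}


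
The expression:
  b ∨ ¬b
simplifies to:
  True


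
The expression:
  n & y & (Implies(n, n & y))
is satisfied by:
  {y: True, n: True}


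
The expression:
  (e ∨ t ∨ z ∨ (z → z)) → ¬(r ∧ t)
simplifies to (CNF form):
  ¬r ∨ ¬t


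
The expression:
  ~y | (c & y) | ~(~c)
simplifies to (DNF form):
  c | ~y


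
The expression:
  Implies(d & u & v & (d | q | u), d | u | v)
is always true.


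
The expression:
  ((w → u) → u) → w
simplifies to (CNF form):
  w ∨ ¬u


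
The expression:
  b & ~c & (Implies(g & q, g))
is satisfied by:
  {b: True, c: False}


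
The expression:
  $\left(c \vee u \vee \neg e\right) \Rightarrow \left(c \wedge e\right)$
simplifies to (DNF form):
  $\left(c \wedge e\right) \vee \left(e \wedge \neg u\right)$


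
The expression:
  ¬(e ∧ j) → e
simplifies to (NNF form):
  e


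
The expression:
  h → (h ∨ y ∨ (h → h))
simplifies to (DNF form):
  True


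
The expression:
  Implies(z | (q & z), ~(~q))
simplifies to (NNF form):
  q | ~z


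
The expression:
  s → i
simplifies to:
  i ∨ ¬s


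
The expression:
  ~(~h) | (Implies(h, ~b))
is always true.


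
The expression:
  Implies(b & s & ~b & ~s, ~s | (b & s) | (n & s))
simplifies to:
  True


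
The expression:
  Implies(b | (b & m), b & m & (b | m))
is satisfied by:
  {m: True, b: False}
  {b: False, m: False}
  {b: True, m: True}


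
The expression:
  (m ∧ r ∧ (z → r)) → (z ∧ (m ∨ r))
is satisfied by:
  {z: True, m: False, r: False}
  {m: False, r: False, z: False}
  {r: True, z: True, m: False}
  {r: True, m: False, z: False}
  {z: True, m: True, r: False}
  {m: True, z: False, r: False}
  {r: True, m: True, z: True}


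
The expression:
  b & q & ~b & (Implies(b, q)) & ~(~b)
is never true.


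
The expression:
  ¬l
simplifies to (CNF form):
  ¬l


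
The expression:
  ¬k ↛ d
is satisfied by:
  {d: True, k: False}
  {k: False, d: False}
  {k: True, d: True}


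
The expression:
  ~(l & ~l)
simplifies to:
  True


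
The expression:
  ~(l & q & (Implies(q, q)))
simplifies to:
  ~l | ~q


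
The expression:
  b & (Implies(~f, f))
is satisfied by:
  {b: True, f: True}


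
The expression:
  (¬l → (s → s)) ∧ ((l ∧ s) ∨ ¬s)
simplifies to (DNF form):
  l ∨ ¬s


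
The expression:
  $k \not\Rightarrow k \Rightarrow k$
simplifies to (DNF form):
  $\text{True}$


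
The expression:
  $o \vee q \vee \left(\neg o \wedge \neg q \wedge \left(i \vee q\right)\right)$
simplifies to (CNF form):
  $i \vee o \vee q$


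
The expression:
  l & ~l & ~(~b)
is never true.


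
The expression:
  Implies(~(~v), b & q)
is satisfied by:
  {b: True, q: True, v: False}
  {b: True, q: False, v: False}
  {q: True, b: False, v: False}
  {b: False, q: False, v: False}
  {b: True, v: True, q: True}


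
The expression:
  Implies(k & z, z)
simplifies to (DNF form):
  True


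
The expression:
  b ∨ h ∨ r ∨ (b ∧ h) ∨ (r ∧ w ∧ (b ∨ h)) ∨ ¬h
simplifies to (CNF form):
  True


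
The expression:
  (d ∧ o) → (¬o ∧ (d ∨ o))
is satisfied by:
  {o: False, d: False}
  {d: True, o: False}
  {o: True, d: False}


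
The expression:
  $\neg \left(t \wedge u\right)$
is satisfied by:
  {u: False, t: False}
  {t: True, u: False}
  {u: True, t: False}


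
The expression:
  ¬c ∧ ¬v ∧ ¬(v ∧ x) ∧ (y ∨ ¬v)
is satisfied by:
  {v: False, c: False}


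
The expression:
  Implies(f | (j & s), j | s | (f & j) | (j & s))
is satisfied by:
  {s: True, j: True, f: False}
  {s: True, j: False, f: False}
  {j: True, s: False, f: False}
  {s: False, j: False, f: False}
  {f: True, s: True, j: True}
  {f: True, s: True, j: False}
  {f: True, j: True, s: False}


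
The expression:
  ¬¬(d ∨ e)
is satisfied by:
  {d: True, e: True}
  {d: True, e: False}
  {e: True, d: False}


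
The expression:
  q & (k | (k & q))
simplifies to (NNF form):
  k & q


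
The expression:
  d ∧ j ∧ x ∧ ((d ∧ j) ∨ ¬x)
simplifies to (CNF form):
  d ∧ j ∧ x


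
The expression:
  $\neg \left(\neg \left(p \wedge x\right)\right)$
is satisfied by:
  {p: True, x: True}


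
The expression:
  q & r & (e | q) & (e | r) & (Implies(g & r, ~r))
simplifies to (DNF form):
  q & r & ~g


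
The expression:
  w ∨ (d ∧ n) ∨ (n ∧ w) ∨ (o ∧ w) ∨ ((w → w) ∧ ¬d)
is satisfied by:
  {n: True, w: True, d: False}
  {n: True, w: False, d: False}
  {w: True, n: False, d: False}
  {n: False, w: False, d: False}
  {n: True, d: True, w: True}
  {n: True, d: True, w: False}
  {d: True, w: True, n: False}


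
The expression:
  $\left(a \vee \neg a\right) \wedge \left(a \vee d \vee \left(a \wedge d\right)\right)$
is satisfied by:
  {a: True, d: True}
  {a: True, d: False}
  {d: True, a: False}


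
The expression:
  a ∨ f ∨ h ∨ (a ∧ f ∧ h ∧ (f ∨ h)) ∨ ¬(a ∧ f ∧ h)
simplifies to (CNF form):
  True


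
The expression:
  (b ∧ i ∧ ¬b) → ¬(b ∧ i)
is always true.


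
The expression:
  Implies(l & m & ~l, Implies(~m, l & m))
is always true.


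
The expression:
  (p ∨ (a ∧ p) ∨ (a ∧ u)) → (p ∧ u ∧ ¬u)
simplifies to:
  ¬p ∧ (¬a ∨ ¬u)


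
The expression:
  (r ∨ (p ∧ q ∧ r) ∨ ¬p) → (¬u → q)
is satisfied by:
  {q: True, u: True, p: True, r: False}
  {q: True, u: True, r: False, p: False}
  {q: True, u: True, p: True, r: True}
  {q: True, u: True, r: True, p: False}
  {q: True, p: True, r: False, u: False}
  {q: True, r: False, p: False, u: False}
  {q: True, p: True, r: True, u: False}
  {q: True, r: True, p: False, u: False}
  {p: True, u: True, r: False, q: False}
  {u: True, r: False, p: False, q: False}
  {p: True, u: True, r: True, q: False}
  {u: True, r: True, p: False, q: False}
  {p: True, u: False, r: False, q: False}


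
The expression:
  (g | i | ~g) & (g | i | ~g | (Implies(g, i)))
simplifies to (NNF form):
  True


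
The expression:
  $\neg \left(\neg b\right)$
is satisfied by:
  {b: True}


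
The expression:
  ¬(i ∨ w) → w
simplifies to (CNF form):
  i ∨ w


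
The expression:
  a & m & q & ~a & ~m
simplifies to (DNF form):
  False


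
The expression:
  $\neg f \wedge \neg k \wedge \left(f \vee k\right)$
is never true.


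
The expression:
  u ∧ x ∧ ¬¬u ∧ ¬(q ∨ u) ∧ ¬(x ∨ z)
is never true.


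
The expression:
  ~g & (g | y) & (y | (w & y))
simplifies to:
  y & ~g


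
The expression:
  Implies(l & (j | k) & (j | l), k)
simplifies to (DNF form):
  k | ~j | ~l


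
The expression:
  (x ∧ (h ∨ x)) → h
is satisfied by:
  {h: True, x: False}
  {x: False, h: False}
  {x: True, h: True}


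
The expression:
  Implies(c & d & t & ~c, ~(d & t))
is always true.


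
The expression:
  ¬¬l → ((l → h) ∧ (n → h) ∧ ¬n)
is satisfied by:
  {h: True, l: False, n: False}
  {h: False, l: False, n: False}
  {n: True, h: True, l: False}
  {n: True, h: False, l: False}
  {l: True, h: True, n: False}


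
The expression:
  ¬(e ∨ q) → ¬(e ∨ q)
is always true.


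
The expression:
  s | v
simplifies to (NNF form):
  s | v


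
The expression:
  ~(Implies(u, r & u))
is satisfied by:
  {u: True, r: False}


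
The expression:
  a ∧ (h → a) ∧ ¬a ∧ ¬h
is never true.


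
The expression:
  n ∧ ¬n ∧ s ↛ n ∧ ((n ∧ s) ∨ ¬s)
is never true.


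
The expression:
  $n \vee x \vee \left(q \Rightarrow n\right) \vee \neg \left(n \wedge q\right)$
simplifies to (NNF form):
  $\text{True}$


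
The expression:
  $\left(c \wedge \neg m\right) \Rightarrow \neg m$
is always true.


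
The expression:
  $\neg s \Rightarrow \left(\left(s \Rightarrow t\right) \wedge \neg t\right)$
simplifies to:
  $s \vee \neg t$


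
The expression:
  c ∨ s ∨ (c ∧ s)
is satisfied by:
  {c: True, s: True}
  {c: True, s: False}
  {s: True, c: False}


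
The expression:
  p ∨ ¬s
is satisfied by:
  {p: True, s: False}
  {s: False, p: False}
  {s: True, p: True}


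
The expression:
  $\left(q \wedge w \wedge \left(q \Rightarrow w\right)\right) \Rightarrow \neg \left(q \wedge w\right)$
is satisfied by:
  {w: False, q: False}
  {q: True, w: False}
  {w: True, q: False}


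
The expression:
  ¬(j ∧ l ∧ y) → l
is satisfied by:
  {l: True}


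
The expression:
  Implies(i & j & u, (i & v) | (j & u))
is always true.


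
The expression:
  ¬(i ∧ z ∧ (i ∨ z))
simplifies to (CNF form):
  ¬i ∨ ¬z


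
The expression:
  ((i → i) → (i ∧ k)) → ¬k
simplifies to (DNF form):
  ¬i ∨ ¬k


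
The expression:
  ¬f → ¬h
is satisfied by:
  {f: True, h: False}
  {h: False, f: False}
  {h: True, f: True}


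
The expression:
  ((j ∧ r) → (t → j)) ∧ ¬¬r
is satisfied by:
  {r: True}


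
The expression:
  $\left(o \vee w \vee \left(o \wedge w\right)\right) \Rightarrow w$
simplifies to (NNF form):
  $w \vee \neg o$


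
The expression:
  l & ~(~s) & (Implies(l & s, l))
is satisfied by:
  {s: True, l: True}


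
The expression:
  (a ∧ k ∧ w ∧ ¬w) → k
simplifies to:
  True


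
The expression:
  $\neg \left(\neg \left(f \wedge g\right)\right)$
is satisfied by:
  {g: True, f: True}


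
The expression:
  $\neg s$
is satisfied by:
  {s: False}


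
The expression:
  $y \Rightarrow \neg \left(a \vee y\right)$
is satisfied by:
  {y: False}


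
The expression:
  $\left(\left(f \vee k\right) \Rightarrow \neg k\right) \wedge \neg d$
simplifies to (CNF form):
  $\neg d \wedge \neg k$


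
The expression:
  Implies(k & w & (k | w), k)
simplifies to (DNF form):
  True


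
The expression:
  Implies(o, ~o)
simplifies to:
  ~o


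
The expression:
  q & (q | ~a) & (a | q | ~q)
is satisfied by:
  {q: True}


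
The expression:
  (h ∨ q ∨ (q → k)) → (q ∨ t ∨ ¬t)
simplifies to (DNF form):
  True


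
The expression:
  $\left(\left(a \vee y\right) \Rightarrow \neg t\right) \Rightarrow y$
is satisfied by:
  {a: True, y: True, t: True}
  {a: True, y: True, t: False}
  {y: True, t: True, a: False}
  {y: True, t: False, a: False}
  {a: True, t: True, y: False}


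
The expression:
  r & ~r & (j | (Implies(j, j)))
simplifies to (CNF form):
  False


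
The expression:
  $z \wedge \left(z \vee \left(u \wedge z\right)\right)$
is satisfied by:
  {z: True}


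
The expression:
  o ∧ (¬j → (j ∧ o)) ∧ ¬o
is never true.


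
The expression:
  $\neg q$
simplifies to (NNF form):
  $\neg q$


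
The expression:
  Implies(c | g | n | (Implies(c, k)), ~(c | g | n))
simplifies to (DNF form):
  ~c & ~g & ~n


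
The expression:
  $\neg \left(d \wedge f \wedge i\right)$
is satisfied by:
  {d: False, i: False, f: False}
  {f: True, d: False, i: False}
  {i: True, d: False, f: False}
  {f: True, i: True, d: False}
  {d: True, f: False, i: False}
  {f: True, d: True, i: False}
  {i: True, d: True, f: False}


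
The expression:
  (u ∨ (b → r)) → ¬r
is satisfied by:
  {r: False}


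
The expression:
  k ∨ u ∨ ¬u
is always true.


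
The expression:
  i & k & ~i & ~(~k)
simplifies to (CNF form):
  False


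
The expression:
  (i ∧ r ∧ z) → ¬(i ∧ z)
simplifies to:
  ¬i ∨ ¬r ∨ ¬z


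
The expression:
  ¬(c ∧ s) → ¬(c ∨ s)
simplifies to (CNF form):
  (c ∨ ¬c) ∧ (c ∨ ¬s) ∧ (s ∨ ¬c) ∧ (s ∨ ¬s)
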